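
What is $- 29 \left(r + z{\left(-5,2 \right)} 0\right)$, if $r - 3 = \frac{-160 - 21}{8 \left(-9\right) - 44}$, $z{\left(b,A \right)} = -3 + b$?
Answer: $- \frac{529}{4} \approx -132.25$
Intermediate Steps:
$r = \frac{529}{116}$ ($r = 3 + \frac{-160 - 21}{8 \left(-9\right) - 44} = 3 - \frac{181}{-72 - 44} = 3 - \frac{181}{-116} = 3 - - \frac{181}{116} = 3 + \frac{181}{116} = \frac{529}{116} \approx 4.5603$)
$- 29 \left(r + z{\left(-5,2 \right)} 0\right) = - 29 \left(\frac{529}{116} + \left(-3 - 5\right) 0\right) = - 29 \left(\frac{529}{116} - 0\right) = - 29 \left(\frac{529}{116} + 0\right) = \left(-29\right) \frac{529}{116} = - \frac{529}{4}$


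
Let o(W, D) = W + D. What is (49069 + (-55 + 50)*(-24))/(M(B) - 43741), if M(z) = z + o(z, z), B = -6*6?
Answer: -49189/43849 ≈ -1.1218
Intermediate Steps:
o(W, D) = D + W
B = -36
M(z) = 3*z (M(z) = z + (z + z) = z + 2*z = 3*z)
(49069 + (-55 + 50)*(-24))/(M(B) - 43741) = (49069 + (-55 + 50)*(-24))/(3*(-36) - 43741) = (49069 - 5*(-24))/(-108 - 43741) = (49069 + 120)/(-43849) = 49189*(-1/43849) = -49189/43849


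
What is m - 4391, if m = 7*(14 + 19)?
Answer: -4160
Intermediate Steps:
m = 231 (m = 7*33 = 231)
m - 4391 = 231 - 4391 = -4160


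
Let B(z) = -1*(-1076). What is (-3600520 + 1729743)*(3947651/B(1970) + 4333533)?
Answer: -8730596653586543/1076 ≈ -8.1139e+12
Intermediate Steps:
B(z) = 1076
(-3600520 + 1729743)*(3947651/B(1970) + 4333533) = (-3600520 + 1729743)*(3947651/1076 + 4333533) = -1870777*(3947651*(1/1076) + 4333533) = -1870777*(3947651/1076 + 4333533) = -1870777*4666829159/1076 = -8730596653586543/1076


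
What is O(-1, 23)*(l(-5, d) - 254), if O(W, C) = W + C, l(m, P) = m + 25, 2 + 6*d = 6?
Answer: -5148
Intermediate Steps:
d = ⅔ (d = -⅓ + (⅙)*6 = -⅓ + 1 = ⅔ ≈ 0.66667)
l(m, P) = 25 + m
O(W, C) = C + W
O(-1, 23)*(l(-5, d) - 254) = (23 - 1)*((25 - 5) - 254) = 22*(20 - 254) = 22*(-234) = -5148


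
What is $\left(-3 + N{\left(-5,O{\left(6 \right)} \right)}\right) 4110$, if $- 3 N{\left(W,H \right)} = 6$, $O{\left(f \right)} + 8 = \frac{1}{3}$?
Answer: $-20550$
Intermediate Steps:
$O{\left(f \right)} = - \frac{23}{3}$ ($O{\left(f \right)} = -8 + \frac{1}{3} = - \frac{23}{3}$)
$N{\left(W,H \right)} = -2$ ($N{\left(W,H \right)} = \left(- \frac{1}{3}\right) 6 = -2$)
$\left(-3 + N{\left(-5,O{\left(6 \right)} \right)}\right) 4110 = \left(-3 - 2\right) 4110 = \left(-5\right) 4110 = -20550$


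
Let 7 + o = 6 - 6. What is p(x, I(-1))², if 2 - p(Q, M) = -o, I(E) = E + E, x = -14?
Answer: 25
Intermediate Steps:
o = -7 (o = -7 + (6 - 6) = -7 + 0 = -7)
I(E) = 2*E
p(Q, M) = -5 (p(Q, M) = 2 - (-1)*(-7) = 2 - 1*7 = 2 - 7 = -5)
p(x, I(-1))² = (-5)² = 25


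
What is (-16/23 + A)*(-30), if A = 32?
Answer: -21600/23 ≈ -939.13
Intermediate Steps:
(-16/23 + A)*(-30) = (-16/23 + 32)*(-30) = (720/23)*(-30) = -21600/23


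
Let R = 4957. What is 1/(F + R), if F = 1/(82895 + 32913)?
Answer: 115808/574060257 ≈ 0.00020173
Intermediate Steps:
F = 1/115808 ≈ 8.6350e-6
1/(F + R) = 1/(1/115808 + 4957) = 1/(574060257/115808) = 115808/574060257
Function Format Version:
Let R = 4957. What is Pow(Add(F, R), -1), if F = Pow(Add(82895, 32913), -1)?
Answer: Rational(115808, 574060257) ≈ 0.00020173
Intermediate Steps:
F = Rational(1, 115808) (F = Pow(115808, -1) = Rational(1, 115808) ≈ 8.6350e-6)
Pow(Add(F, R), -1) = Pow(Add(Rational(1, 115808), 4957), -1) = Pow(Rational(574060257, 115808), -1) = Rational(115808, 574060257)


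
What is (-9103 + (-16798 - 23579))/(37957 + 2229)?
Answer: -24740/20093 ≈ -1.2313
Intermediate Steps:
(-9103 + (-16798 - 23579))/(37957 + 2229) = (-9103 - 40377)/40186 = -49480*1/40186 = -24740/20093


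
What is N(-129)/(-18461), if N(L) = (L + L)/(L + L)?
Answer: -1/18461 ≈ -5.4168e-5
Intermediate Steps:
N(L) = 1 (N(L) = (2*L)/((2*L)) = (2*L)*(1/(2*L)) = 1)
N(-129)/(-18461) = 1/(-18461) = 1*(-1/18461) = -1/18461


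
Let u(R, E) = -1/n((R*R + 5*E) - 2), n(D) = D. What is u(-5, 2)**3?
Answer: -1/35937 ≈ -2.7826e-5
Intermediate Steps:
u(R, E) = -1/(-2 + R**2 + 5*E) (u(R, E) = -1/((R*R + 5*E) - 2) = -1/((R**2 + 5*E) - 2) = -1/(-2 + R**2 + 5*E))
u(-5, 2)**3 = (-1/(-2 + (-5)**2 + 5*2))**3 = (-1/(-2 + 25 + 10))**3 = (-1/33)**3 = -1/35937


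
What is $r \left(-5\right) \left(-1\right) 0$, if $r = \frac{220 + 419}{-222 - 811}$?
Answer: $0$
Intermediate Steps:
$r = - \frac{639}{1033}$ ($r = \frac{639}{-1033} = 639 \left(- \frac{1}{1033}\right) = - \frac{639}{1033} \approx -0.61859$)
$r \left(-5\right) \left(-1\right) 0 = - \frac{639 \left(-5\right) \left(-1\right) 0}{1033} = - \frac{639 \cdot 5 \cdot 0}{1033} = \left(- \frac{639}{1033}\right) 0 = 0$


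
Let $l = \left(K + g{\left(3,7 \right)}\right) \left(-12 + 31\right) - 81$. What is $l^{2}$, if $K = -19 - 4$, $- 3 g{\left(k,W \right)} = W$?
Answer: $\frac{2845969}{9} \approx 3.1622 \cdot 10^{5}$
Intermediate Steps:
$g{\left(k,W \right)} = - \frac{W}{3}$
$K = -23$ ($K = -19 - 4 = -23$)
$l = - \frac{1687}{3}$ ($l = \left(-23 - \frac{7}{3}\right) \left(-12 + 31\right) - 81 = \left(-23 - \frac{7}{3}\right) 19 - 81 = \left(- \frac{76}{3}\right) 19 - 81 = - \frac{1444}{3} - 81 = - \frac{1687}{3} \approx -562.33$)
$l^{2} = \left(- \frac{1687}{3}\right)^{2} = \frac{2845969}{9}$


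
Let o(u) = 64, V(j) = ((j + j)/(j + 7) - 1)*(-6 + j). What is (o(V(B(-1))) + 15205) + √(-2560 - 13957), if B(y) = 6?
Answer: 15269 + I*√16517 ≈ 15269.0 + 128.52*I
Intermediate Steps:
V(j) = (-1 + 2*j/(7 + j))*(-6 + j) (V(j) = ((2*j)/(7 + j) - 1)*(-6 + j) = (2*j/(7 + j) - 1)*(-6 + j) = (-1 + 2*j/(7 + j))*(-6 + j))
(o(V(B(-1))) + 15205) + √(-2560 - 13957) = (64 + 15205) + √(-2560 - 13957) = 15269 + √(-16517) = 15269 + I*√16517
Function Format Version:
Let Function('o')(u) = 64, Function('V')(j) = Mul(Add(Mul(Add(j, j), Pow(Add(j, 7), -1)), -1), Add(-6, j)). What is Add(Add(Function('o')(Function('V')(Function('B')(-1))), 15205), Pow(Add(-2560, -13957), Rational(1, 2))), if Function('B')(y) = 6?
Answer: Add(15269, Mul(I, Pow(16517, Rational(1, 2)))) ≈ Add(15269., Mul(128.52, I))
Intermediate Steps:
Function('V')(j) = Mul(Add(-1, Mul(2, j, Pow(Add(7, j), -1))), Add(-6, j)) (Function('V')(j) = Mul(Add(Mul(Mul(2, j), Pow(Add(7, j), -1)), -1), Add(-6, j)) = Mul(Add(Mul(2, j, Pow(Add(7, j), -1)), -1), Add(-6, j)) = Mul(Add(-1, Mul(2, j, Pow(Add(7, j), -1))), Add(-6, j)))
Add(Add(Function('o')(Function('V')(Function('B')(-1))), 15205), Pow(Add(-2560, -13957), Rational(1, 2))) = Add(Add(64, 15205), Pow(Add(-2560, -13957), Rational(1, 2))) = Add(15269, Pow(-16517, Rational(1, 2))) = Add(15269, Mul(I, Pow(16517, Rational(1, 2))))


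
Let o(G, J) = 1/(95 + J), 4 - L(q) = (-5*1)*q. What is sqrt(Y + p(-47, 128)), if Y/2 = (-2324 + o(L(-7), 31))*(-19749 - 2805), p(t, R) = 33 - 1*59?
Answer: 4*sqrt(6551913) ≈ 10239.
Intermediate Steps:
p(t, R) = -26 (p(t, R) = 33 - 59 = -26)
L(q) = 4 + 5*q (L(q) = 4 - (-5*1)*q = 4 - (-5)*q = 4 + 5*q)
Y = 104830634 (Y = 2*((-2324 + 1/(95 + 31))*(-19749 - 2805)) = 2*((-2324 + 1/126)*(-22554)) = 2*(-292823/126*(-22554)) = 2*52415317 = 104830634)
sqrt(Y + p(-47, 128)) = sqrt(104830634 - 26) = sqrt(104830608) = 4*sqrt(6551913)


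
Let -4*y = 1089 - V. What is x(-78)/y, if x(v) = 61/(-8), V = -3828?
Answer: 61/9834 ≈ 0.0062030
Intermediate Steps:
y = -4917/4 (y = -(1089 - 1*(-3828))/4 = -(1089 + 3828)/4 = -¼*4917 = -4917/4 ≈ -1229.3)
x(v) = -61/8 (x(v) = 61*(-⅛) = -61/8)
x(-78)/y = -61/(8*(-4917/4)) = -61/8*(-4/4917) = 61/9834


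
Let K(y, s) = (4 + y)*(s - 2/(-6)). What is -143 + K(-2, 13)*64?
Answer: 4691/3 ≈ 1563.7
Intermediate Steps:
K(y, s) = (4 + y)*(1/3 + s) (K(y, s) = (4 + y)*(s - 2*(-1/6)) = (4 + y)*(s + 1/3) = (4 + y)*(1/3 + s))
-143 + K(-2, 13)*64 = -143 + (4/3 + 4*13 + (1/3)*(-2) + 13*(-2))*64 = -143 + (4/3 + 52 - 2/3 - 26)*64 = -143 + (80/3)*64 = -143 + 5120/3 = 4691/3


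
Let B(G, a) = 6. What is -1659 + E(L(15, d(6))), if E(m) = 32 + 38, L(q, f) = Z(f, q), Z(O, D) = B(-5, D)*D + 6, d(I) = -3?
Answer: -1589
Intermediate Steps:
Z(O, D) = 6 + 6*D (Z(O, D) = 6*D + 6 = 6 + 6*D)
L(q, f) = 6 + 6*q
E(m) = 70
-1659 + E(L(15, d(6))) = -1659 + 70 = -1589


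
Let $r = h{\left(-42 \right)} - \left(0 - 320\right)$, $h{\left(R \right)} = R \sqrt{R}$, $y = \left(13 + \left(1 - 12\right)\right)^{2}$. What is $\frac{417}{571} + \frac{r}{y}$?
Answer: $\frac{46097}{571} - \frac{21 i \sqrt{42}}{2} \approx 80.73 - 68.048 i$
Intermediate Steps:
$y = 4$ ($y = \left(13 + \left(1 - 12\right)\right)^{2} = \left(13 - 11\right)^{2} = 2^{2} = 4$)
$h{\left(R \right)} = R^{\frac{3}{2}}$
$r = 320 - 42 i \sqrt{42}$ ($r = \left(-42\right)^{\frac{3}{2}} - \left(0 - 320\right) = - 42 i \sqrt{42} - \left(0 - 320\right) = - 42 i \sqrt{42} - -320 = - 42 i \sqrt{42} + 320 = 320 - 42 i \sqrt{42} \approx 320.0 - 272.19 i$)
$\frac{417}{571} + \frac{r}{y} = \frac{417}{571} + \frac{320 - 42 i \sqrt{42}}{4} = 417 \cdot \frac{1}{571} + \left(320 - 42 i \sqrt{42}\right) \frac{1}{4} = \frac{417}{571} + \left(80 - \frac{21 i \sqrt{42}}{2}\right) = \frac{46097}{571} - \frac{21 i \sqrt{42}}{2}$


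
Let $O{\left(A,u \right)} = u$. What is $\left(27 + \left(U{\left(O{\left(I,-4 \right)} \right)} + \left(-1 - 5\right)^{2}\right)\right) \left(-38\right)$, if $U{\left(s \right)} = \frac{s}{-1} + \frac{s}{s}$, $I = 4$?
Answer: $-2584$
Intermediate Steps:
$U{\left(s \right)} = 1 - s$ ($U{\left(s \right)} = s \left(-1\right) + 1 = - s + 1 = 1 - s$)
$\left(27 + \left(U{\left(O{\left(I,-4 \right)} \right)} + \left(-1 - 5\right)^{2}\right)\right) \left(-38\right) = \left(27 + \left(\left(1 - -4\right) + \left(-1 - 5\right)^{2}\right)\right) \left(-38\right) = \left(27 + \left(\left(1 + 4\right) + \left(-6\right)^{2}\right)\right) \left(-38\right) = \left(27 + \left(5 + 36\right)\right) \left(-38\right) = \left(27 + 41\right) \left(-38\right) = 68 \left(-38\right) = -2584$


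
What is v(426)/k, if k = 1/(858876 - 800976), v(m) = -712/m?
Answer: -6870800/71 ≈ -96772.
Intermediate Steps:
k = 1/57900 ≈ 1.7271e-5
v(426)/k = (-712/426)/(1/57900) = -712*1/426*57900 = -356/213*57900 = -6870800/71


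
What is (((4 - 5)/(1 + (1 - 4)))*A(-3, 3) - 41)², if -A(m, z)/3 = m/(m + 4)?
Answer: 5329/4 ≈ 1332.3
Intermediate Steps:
A(m, z) = -3*m/(4 + m) (A(m, z) = -3*m/(m + 4) = -3*m/(4 + m))
(((4 - 5)/(1 + (1 - 4)))*A(-3, 3) - 41)² = (((4 - 5)/(1 + (1 - 4)))*(-3*(-3)/(4 - 3)) - 41)² = ((-1/(1 - 3))*(-3*(-3)/1) - 41)² = ((-1/(-2))*(-3*(-3)*1) - 41)² = (-1*(-½)*9 - 41)² = ((½)*9 - 41)² = (9/2 - 41)² = (-73/2)² = 5329/4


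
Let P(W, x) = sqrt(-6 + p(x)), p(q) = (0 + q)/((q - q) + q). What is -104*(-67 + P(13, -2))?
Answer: 6968 - 104*I*sqrt(5) ≈ 6968.0 - 232.55*I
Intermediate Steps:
p(q) = 1 (p(q) = q/(0 + q) = q/q = 1)
P(W, x) = I*sqrt(5) (P(W, x) = sqrt(-6 + 1) = sqrt(-5) = I*sqrt(5))
-104*(-67 + P(13, -2)) = -104*(-67 + I*sqrt(5)) = 6968 - 104*I*sqrt(5)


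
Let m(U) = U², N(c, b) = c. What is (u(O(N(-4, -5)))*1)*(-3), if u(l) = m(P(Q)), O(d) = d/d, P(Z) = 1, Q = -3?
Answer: -3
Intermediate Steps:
O(d) = 1
u(l) = 1 (u(l) = 1² = 1)
(u(O(N(-4, -5)))*1)*(-3) = (1*1)*(-3) = 1*(-3) = -3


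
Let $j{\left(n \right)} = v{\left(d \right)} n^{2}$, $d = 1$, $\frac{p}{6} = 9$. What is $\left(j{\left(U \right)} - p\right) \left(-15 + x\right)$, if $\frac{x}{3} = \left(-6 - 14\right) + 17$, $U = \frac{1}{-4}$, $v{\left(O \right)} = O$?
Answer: $\frac{2589}{2} \approx 1294.5$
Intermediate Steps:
$p = 54$ ($p = 6 \cdot 9 = 54$)
$U = - \frac{1}{4} \approx -0.25$
$j{\left(n \right)} = n^{2}$ ($j{\left(n \right)} = 1 n^{2} = n^{2}$)
$x = -9$ ($x = 3 \left(\left(-6 - 14\right) + 17\right) = 3 \left(-20 + 17\right) = 3 \left(-3\right) = -9$)
$\left(j{\left(U \right)} - p\right) \left(-15 + x\right) = \left(\left(- \frac{1}{4}\right)^{2} - 54\right) \left(-15 - 9\right) = \left(\frac{1}{16} - 54\right) \left(-24\right) = \left(- \frac{863}{16}\right) \left(-24\right) = \frac{2589}{2}$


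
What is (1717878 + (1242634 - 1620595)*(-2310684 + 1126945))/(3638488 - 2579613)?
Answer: 447408894057/1058875 ≈ 4.2253e+5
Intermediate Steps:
(1717878 + (1242634 - 1620595)*(-2310684 + 1126945))/(3638488 - 2579613) = (1717878 - 377961*(-1183739))/1058875 = (1717878 + 447407176179)*(1/1058875) = 447408894057*(1/1058875) = 447408894057/1058875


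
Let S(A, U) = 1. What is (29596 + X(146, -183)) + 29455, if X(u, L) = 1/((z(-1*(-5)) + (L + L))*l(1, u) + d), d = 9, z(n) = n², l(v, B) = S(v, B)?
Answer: 19604931/332 ≈ 59051.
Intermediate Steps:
l(v, B) = 1
X(u, L) = 1/(34 + 2*L) (X(u, L) = 1/(((-1*(-5))² + (L + L))*1 + 9) = 1/((5² + 2*L)*1 + 9) = 1/((25 + 2*L)*1 + 9) = 1/((25 + 2*L) + 9) = 1/(34 + 2*L))
(29596 + X(146, -183)) + 29455 = (29596 + 1/(2*(17 - 183))) + 29455 = (29596 + (½)/(-166)) + 29455 = (29596 + (½)*(-1/166)) + 29455 = (29596 - 1/332) + 29455 = 9825871/332 + 29455 = 19604931/332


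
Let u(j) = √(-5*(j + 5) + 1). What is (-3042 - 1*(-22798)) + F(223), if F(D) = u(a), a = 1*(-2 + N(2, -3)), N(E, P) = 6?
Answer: 19756 + 2*I*√11 ≈ 19756.0 + 6.6332*I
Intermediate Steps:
a = 4 (a = 1*(-2 + 6) = 1*4 = 4)
u(j) = √(-24 - 5*j) (u(j) = √(-5*(5 + j) + 1) = √((-25 - 5*j) + 1) = √(-24 - 5*j))
F(D) = 2*I*√11 (F(D) = √(-24 - 5*4) = √(-24 - 20) = √(-44) = 2*I*√11)
(-3042 - 1*(-22798)) + F(223) = (-3042 - 1*(-22798)) + 2*I*√11 = (-3042 + 22798) + 2*I*√11 = 19756 + 2*I*√11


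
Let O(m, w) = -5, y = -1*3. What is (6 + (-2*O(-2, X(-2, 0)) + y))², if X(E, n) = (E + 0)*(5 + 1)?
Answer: 169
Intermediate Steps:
y = -3
X(E, n) = 6*E (X(E, n) = E*6 = 6*E)
(6 + (-2*O(-2, X(-2, 0)) + y))² = (6 + (-2*(-5) - 3))² = (6 + (10 - 3))² = (6 + 7)² = 13² = 169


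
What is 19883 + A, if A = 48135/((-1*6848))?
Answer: 136110649/6848 ≈ 19876.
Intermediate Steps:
A = -48135/6848 (A = 48135/(-6848) = 48135*(-1/6848) = -48135/6848 ≈ -7.0291)
19883 + A = 19883 - 48135/6848 = 136110649/6848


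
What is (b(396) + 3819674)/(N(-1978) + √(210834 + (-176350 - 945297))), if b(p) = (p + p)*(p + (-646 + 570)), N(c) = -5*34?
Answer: -692429380/939713 - 4073114*I*√910813/939713 ≈ -736.85 - 4136.6*I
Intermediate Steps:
N(c) = -170
b(p) = 2*p*(-76 + p) (b(p) = (2*p)*(p - 76) = (2*p)*(-76 + p) = 2*p*(-76 + p))
(b(396) + 3819674)/(N(-1978) + √(210834 + (-176350 - 945297))) = (2*396*(-76 + 396) + 3819674)/(-170 + √(210834 + (-176350 - 945297))) = (2*396*320 + 3819674)/(-170 + √(210834 - 1121647)) = (253440 + 3819674)/(-170 + √(-910813)) = 4073114/(-170 + I*√910813)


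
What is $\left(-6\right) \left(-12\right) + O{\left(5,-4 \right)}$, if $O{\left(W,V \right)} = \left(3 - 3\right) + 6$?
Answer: $78$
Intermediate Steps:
$O{\left(W,V \right)} = 6$ ($O{\left(W,V \right)} = 0 + 6 = 6$)
$\left(-6\right) \left(-12\right) + O{\left(5,-4 \right)} = \left(-6\right) \left(-12\right) + 6 = 72 + 6 = 78$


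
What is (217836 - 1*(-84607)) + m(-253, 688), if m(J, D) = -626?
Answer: 301817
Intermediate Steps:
(217836 - 1*(-84607)) + m(-253, 688) = (217836 - 1*(-84607)) - 626 = (217836 + 84607) - 626 = 302443 - 626 = 301817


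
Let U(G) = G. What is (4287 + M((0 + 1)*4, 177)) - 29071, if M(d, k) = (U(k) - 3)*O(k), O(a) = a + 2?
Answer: 6362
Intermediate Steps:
O(a) = 2 + a
M(d, k) = (-3 + k)*(2 + k) (M(d, k) = (k - 3)*(2 + k) = (-3 + k)*(2 + k))
(4287 + M((0 + 1)*4, 177)) - 29071 = (4287 + (-3 + 177)*(2 + 177)) - 29071 = (4287 + 174*179) - 29071 = (4287 + 31146) - 29071 = 35433 - 29071 = 6362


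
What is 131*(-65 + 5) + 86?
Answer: -7774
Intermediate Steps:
131*(-65 + 5) + 86 = 131*(-60) + 86 = -7860 + 86 = -7774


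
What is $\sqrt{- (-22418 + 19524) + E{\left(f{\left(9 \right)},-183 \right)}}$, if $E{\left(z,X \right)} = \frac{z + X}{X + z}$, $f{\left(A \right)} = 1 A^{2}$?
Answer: $\sqrt{2895} \approx 53.805$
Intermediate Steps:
$f{\left(A \right)} = A^{2}$
$E{\left(z,X \right)} = 1$ ($E{\left(z,X \right)} = \frac{X + z}{X + z} = 1$)
$\sqrt{- (-22418 + 19524) + E{\left(f{\left(9 \right)},-183 \right)}} = \sqrt{- (-22418 + 19524) + 1} = \sqrt{\left(-1\right) \left(-2894\right) + 1} = \sqrt{2894 + 1} = \sqrt{2895}$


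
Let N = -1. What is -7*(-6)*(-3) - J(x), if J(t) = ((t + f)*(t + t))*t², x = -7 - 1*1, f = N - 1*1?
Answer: -10366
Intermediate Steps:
f = -2 (f = -1 - 1*1 = -1 - 1 = -2)
x = -8 (x = -7 - 1 = -8)
J(t) = 2*t³*(-2 + t) (J(t) = ((t - 2)*(t + t))*t² = ((-2 + t)*(2*t))*t² = (2*t*(-2 + t))*t² = 2*t³*(-2 + t))
-7*(-6)*(-3) - J(x) = -7*(-6)*(-3) - 2*(-8)³*(-2 - 8) = 42*(-3) - 2*(-512)*(-10) = -126 - 1*10240 = -126 - 10240 = -10366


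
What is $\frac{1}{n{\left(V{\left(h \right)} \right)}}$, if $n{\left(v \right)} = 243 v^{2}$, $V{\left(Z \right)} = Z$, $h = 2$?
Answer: $\frac{1}{972} \approx 0.0010288$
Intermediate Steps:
$\frac{1}{n{\left(V{\left(h \right)} \right)}} = \frac{1}{243 \cdot 2^{2}} = \frac{1}{243 \cdot 4} = \frac{1}{972}$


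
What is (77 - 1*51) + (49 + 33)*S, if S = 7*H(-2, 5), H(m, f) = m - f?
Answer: -3992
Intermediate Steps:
S = -49 (S = 7*(-2 - 1*5) = 7*(-2 - 5) = 7*(-7) = -49)
(77 - 1*51) + (49 + 33)*S = (77 - 1*51) + (49 + 33)*(-49) = (77 - 51) + 82*(-49) = 26 - 4018 = -3992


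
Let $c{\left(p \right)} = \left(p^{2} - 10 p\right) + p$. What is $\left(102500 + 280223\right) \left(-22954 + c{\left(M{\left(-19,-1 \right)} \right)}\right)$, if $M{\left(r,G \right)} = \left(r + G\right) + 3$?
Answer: $-8615860176$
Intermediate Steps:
$M{\left(r,G \right)} = 3 + G + r$ ($M{\left(r,G \right)} = \left(G + r\right) + 3 = 3 + G + r$)
$c{\left(p \right)} = p^{2} - 9 p$
$\left(102500 + 280223\right) \left(-22954 + c{\left(M{\left(-19,-1 \right)} \right)}\right) = \left(102500 + 280223\right) \left(-22954 + \left(3 - 1 - 19\right) \left(-9 - 17\right)\right) = 382723 \left(-22954 - 17 \left(-9 - 17\right)\right) = 382723 \left(-22954 - -442\right) = 382723 \left(-22954 + 442\right) = 382723 \left(-22512\right) = -8615860176$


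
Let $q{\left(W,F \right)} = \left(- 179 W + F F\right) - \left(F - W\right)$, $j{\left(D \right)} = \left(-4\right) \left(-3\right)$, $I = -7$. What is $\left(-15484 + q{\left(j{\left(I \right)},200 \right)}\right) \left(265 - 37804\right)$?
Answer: $-832615020$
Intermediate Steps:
$j{\left(D \right)} = 12$
$q{\left(W,F \right)} = F^{2} - F - 178 W$ ($q{\left(W,F \right)} = \left(- 179 W + F^{2}\right) - \left(F - W\right) = \left(F^{2} - 179 W\right) - \left(F - W\right) = F^{2} - F - 178 W$)
$\left(-15484 + q{\left(j{\left(I \right)},200 \right)}\right) \left(265 - 37804\right) = \left(-15484 - \left(2336 - 40000\right)\right) \left(265 - 37804\right) = \left(-15484 - -37664\right) \left(-37539\right) = \left(-15484 + 37664\right) \left(-37539\right) = 22180 \left(-37539\right) = -832615020$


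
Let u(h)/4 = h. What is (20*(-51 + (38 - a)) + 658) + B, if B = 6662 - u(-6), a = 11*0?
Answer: 7084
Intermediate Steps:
a = 0
u(h) = 4*h
B = 6686 (B = 6662 - 4*(-6) = 6662 - 1*(-24) = 6662 + 24 = 6686)
(20*(-51 + (38 - a)) + 658) + B = (20*(-51 + (38 - 1*0)) + 658) + 6686 = (20*(-51 + (38 + 0)) + 658) + 6686 = (20*(-51 + 38) + 658) + 6686 = (20*(-13) + 658) + 6686 = (-260 + 658) + 6686 = 398 + 6686 = 7084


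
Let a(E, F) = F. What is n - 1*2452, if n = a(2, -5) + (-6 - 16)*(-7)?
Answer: -2303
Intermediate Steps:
n = 149 (n = -5 + (-6 - 16)*(-7) = -5 - 22*(-7) = -5 + 154 = 149)
n - 1*2452 = 149 - 1*2452 = 149 - 2452 = -2303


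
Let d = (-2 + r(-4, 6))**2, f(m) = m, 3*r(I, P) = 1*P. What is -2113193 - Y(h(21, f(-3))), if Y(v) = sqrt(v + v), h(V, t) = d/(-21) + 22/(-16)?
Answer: -2113193 - I*sqrt(11)/2 ≈ -2.1132e+6 - 1.6583*I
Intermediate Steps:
r(I, P) = P/3 (r(I, P) = (1*P)/3 = P/3)
d = 0 (d = (-2 + (1/3)*6)**2 = (-2 + 2)**2 = 0**2 = 0)
h(V, t) = -11/8 (h(V, t) = 0/(-21) + 22/(-16) = 0*(-1/21) + 22*(-1/16) = 0 - 11/8 = -11/8)
Y(v) = sqrt(2)*sqrt(v) (Y(v) = sqrt(2*v) = sqrt(2)*sqrt(v))
-2113193 - Y(h(21, f(-3))) = -2113193 - sqrt(2)*sqrt(-11/8) = -2113193 - sqrt(2)*I*sqrt(22)/4 = -2113193 - I*sqrt(11)/2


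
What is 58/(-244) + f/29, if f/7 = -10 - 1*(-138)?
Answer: 108471/3538 ≈ 30.659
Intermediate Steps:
f = 896 (f = 7*(-10 - 1*(-138)) = 7*(-10 + 138) = 7*128 = 896)
58/(-244) + f/29 = 58/(-244) + 896/29 = 58*(-1/244) + 896*(1/29) = -29/122 + 896/29 = 108471/3538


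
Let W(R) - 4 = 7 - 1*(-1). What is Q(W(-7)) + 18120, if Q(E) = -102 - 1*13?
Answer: 18005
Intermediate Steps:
W(R) = 12 (W(R) = 4 + (7 - 1*(-1)) = 4 + (7 + 1) = 4 + 8 = 12)
Q(E) = -115 (Q(E) = -102 - 13 = -115)
Q(W(-7)) + 18120 = -115 + 18120 = 18005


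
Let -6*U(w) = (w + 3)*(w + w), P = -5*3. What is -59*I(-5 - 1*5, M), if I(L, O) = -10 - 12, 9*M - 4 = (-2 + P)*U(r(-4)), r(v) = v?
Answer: 1298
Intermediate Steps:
P = -15
U(w) = -w*(3 + w)/3 (U(w) = -(w + 3)*(w + w)/6 = -(3 + w)*2*w/6 = -w*(3 + w)/3)
M = 80/27 (M = 4/9 + ((-2 - 15)*(-⅓*(-4)*(3 - 4)))/9 = 4/9 + (-(-17)*(-4)*(-1)/3)/9 = 4/9 + (-17*(-4/3))/9 = 4/9 + (⅑)*(68/3) = 4/9 + 68/27 = 80/27 ≈ 2.9630)
I(L, O) = -22
-59*I(-5 - 1*5, M) = -59*(-22) = 1298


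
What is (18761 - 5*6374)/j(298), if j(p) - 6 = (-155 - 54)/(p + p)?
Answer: -7812964/3367 ≈ -2320.5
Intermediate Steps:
j(p) = 6 - 209/(2*p) (j(p) = 6 + (-155 - 54)/(p + p) = 6 - 209*1/(2*p) = 6 - 209/(2*p))
(18761 - 5*6374)/j(298) = (18761 - 5*6374)/(6 - 209/2/298) = (18761 - 31870)/(6 - 209/2*1/298) = -13109/(6 - 209/596) = -13109/3367/596 = -13109*596/3367 = -7812964/3367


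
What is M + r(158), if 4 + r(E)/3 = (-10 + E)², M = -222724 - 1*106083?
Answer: -263107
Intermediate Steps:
M = -328807 (M = -222724 - 106083 = -328807)
r(E) = -12 + 3*(-10 + E)²
M + r(158) = -328807 + (-12 + 3*(-10 + 158)²) = -328807 + (-12 + 3*148²) = -328807 + (-12 + 3*21904) = -328807 + (-12 + 65712) = -328807 + 65700 = -263107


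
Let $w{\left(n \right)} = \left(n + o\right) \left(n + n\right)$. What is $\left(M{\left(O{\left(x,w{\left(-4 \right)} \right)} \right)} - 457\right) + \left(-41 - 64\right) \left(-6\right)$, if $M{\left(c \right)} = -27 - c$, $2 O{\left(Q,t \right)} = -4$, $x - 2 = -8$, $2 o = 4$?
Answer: $148$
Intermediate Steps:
$o = 2$ ($o = \frac{1}{2} \cdot 4 = 2$)
$x = -6$ ($x = 2 - 8 = -6$)
$w{\left(n \right)} = 2 n \left(2 + n\right)$ ($w{\left(n \right)} = \left(n + 2\right) \left(n + n\right) = \left(2 + n\right) 2 n = 2 n \left(2 + n\right)$)
$O{\left(Q,t \right)} = -2$ ($O{\left(Q,t \right)} = \frac{1}{2} \left(-4\right) = -2$)
$\left(M{\left(O{\left(x,w{\left(-4 \right)} \right)} \right)} - 457\right) + \left(-41 - 64\right) \left(-6\right) = \left(\left(-27 - -2\right) - 457\right) + \left(-41 - 64\right) \left(-6\right) = \left(\left(-27 + 2\right) - 457\right) - -630 = \left(-25 - 457\right) + 630 = -482 + 630 = 148$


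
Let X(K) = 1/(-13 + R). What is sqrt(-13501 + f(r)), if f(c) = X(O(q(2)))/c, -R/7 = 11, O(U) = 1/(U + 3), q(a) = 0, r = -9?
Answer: I*sqrt(109358090)/90 ≈ 116.19*I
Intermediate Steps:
O(U) = 1/(3 + U)
R = -77 (R = -7*11 = -77)
X(K) = -1/90 (X(K) = 1/(-13 - 77) = 1/(-90) = -1/90)
f(c) = -1/(90*c)
sqrt(-13501 + f(r)) = sqrt(-13501 - 1/90/(-9)) = sqrt(-13501 - 1/90*(-1/9)) = sqrt(-13501 + 1/810) = sqrt(-10935809/810) = I*sqrt(109358090)/90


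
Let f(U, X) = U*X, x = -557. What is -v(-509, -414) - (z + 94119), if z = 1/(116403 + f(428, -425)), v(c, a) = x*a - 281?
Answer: -21249584691/65497 ≈ -3.2444e+5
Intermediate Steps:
v(c, a) = -281 - 557*a (v(c, a) = -557*a - 281 = -281 - 557*a)
z = -1/65497 (z = 1/(116403 + 428*(-425)) = 1/(116403 - 181900) = 1/(-65497) = -1/65497 ≈ -1.5268e-5)
-v(-509, -414) - (z + 94119) = -(-281 - 557*(-414)) - (-1/65497 + 94119) = -(-281 + 230598) - 1*6164512142/65497 = -1*230317 - 6164512142/65497 = -230317 - 6164512142/65497 = -21249584691/65497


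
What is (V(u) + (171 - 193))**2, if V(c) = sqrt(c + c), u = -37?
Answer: (-22 + I*sqrt(74))**2 ≈ 410.0 - 378.5*I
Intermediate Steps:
V(c) = sqrt(2)*sqrt(c) (V(c) = sqrt(2*c) = sqrt(2)*sqrt(c))
(V(u) + (171 - 193))**2 = (sqrt(2)*sqrt(-37) + (171 - 193))**2 = (sqrt(2)*(I*sqrt(37)) - 22)**2 = (I*sqrt(74) - 22)**2 = (-22 + I*sqrt(74))**2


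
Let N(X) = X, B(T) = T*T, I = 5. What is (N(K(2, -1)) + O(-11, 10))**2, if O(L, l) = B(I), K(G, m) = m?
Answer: 576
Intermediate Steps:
B(T) = T**2
O(L, l) = 25 (O(L, l) = 5**2 = 25)
(N(K(2, -1)) + O(-11, 10))**2 = (-1 + 25)**2 = 24**2 = 576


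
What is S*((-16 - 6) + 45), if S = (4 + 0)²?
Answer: 368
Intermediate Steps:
S = 16 (S = 4² = 16)
S*((-16 - 6) + 45) = 16*((-16 - 6) + 45) = 16*(-22 + 45) = 16*23 = 368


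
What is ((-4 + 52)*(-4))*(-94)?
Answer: 18048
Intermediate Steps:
((-4 + 52)*(-4))*(-94) = (48*(-4))*(-94) = -192*(-94) = 18048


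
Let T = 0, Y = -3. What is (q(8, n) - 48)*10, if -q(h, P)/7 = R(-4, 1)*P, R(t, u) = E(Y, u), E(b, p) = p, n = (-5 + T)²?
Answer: -2230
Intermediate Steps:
n = 25 (n = (-5 + 0)² = (-5)² = 25)
R(t, u) = u
q(h, P) = -7*P
(q(8, n) - 48)*10 = (-7*25 - 48)*10 = (-175 - 48)*10 = -223*10 = -2230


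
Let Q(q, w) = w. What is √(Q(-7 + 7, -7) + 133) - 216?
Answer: -216 + 3*√14 ≈ -204.77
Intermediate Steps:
√(Q(-7 + 7, -7) + 133) - 216 = √(-7 + 133) - 216 = √126 - 216 = 3*√14 - 216 = -216 + 3*√14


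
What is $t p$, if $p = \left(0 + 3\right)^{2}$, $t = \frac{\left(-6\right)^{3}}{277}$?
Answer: $- \frac{1944}{277} \approx -7.0181$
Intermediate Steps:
$t = - \frac{216}{277}$ ($t = \left(-216\right) \frac{1}{277} = - \frac{216}{277} \approx -0.77978$)
$p = 9$ ($p = 3^{2} = 9$)
$t p = \left(- \frac{216}{277}\right) 9 = - \frac{1944}{277}$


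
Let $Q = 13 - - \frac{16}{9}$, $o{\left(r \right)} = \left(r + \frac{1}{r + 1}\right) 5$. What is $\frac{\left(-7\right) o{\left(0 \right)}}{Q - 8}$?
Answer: $- \frac{315}{61} \approx -5.1639$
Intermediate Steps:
$o{\left(r \right)} = 5 r + \frac{5}{1 + r}$ ($o{\left(r \right)} = \left(r + \frac{1}{1 + r}\right) 5 = 5 r + \frac{5}{1 + r}$)
$Q = \frac{133}{9}$ ($Q = 13 - - \frac{16}{9} = 13 + \left(\frac{7}{9} + 1\right) = 13 + \frac{16}{9} = \frac{133}{9} \approx 14.778$)
$\frac{\left(-7\right) o{\left(0 \right)}}{Q - 8} = \frac{\left(-7\right) \frac{5 \left(1 + 0 + 0^{2}\right)}{1 + 0}}{\frac{133}{9} - 8} = \frac{\left(-7\right) \frac{5 \left(1 + 0 + 0\right)}{1}}{\frac{61}{9}} = - 7 \cdot 5 \cdot 1 \cdot 1 \cdot \frac{9}{61} = \left(-7\right) 5 \cdot \frac{9}{61} = \left(-35\right) \frac{9}{61} = - \frac{315}{61}$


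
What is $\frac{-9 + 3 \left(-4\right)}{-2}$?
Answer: $\frac{21}{2} \approx 10.5$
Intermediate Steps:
$\frac{-9 + 3 \left(-4\right)}{-2} = \left(-9 - 12\right) \left(- \frac{1}{2}\right) = \left(-21\right) \left(- \frac{1}{2}\right) = \frac{21}{2}$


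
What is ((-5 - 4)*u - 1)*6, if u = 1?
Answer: -60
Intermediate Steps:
((-5 - 4)*u - 1)*6 = ((-5 - 4)*1 - 1)*6 = (-9*1 - 1)*6 = (-9 - 1)*6 = -10*6 = -60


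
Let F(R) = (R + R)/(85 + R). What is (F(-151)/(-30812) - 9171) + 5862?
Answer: -3364578115/1016796 ≈ -3309.0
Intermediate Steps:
F(R) = 2*R/(85 + R) (F(R) = (2*R)/(85 + R) = 2*R/(85 + R))
(F(-151)/(-30812) - 9171) + 5862 = ((2*(-151)/(85 - 151))/(-30812) - 9171) + 5862 = ((2*(-151)/(-66))*(-1/30812) - 9171) + 5862 = ((2*(-151)*(-1/66))*(-1/30812) - 9171) + 5862 = ((151/33)*(-1/30812) - 9171) + 5862 = (-151/1016796 - 9171) + 5862 = -9325036267/1016796 + 5862 = -3364578115/1016796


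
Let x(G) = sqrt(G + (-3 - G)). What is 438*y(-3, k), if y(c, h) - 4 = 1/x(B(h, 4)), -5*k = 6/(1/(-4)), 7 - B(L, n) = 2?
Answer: 1752 - 146*I*sqrt(3) ≈ 1752.0 - 252.88*I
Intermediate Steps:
B(L, n) = 5 (B(L, n) = 7 - 1*2 = 7 - 2 = 5)
x(G) = I*sqrt(3) (x(G) = sqrt(-3) = I*sqrt(3))
k = 24/5 (k = -6/(5*(1/(-4))) = -6/(5*(-1/4)) = -6*(-4)/5 = -1/5*(-24) = 24/5 ≈ 4.8000)
y(c, h) = 4 - I*sqrt(3)/3 (y(c, h) = 4 + 1/(I*sqrt(3)) = 4 - I*sqrt(3)/3)
438*y(-3, k) = 438*(4 - I*sqrt(3)/3) = 1752 - 146*I*sqrt(3)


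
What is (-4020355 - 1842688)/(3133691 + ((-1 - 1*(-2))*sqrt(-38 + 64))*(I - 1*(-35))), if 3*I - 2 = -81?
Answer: -165356685735417/88380173533753 + 457317354*sqrt(26)/88380173533753 ≈ -1.8709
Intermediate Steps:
I = -79/3 (I = 2/3 + (1/3)*(-81) = 2/3 - 27 = -79/3 ≈ -26.333)
(-4020355 - 1842688)/(3133691 + ((-1 - 1*(-2))*sqrt(-38 + 64))*(I - 1*(-35))) = (-4020355 - 1842688)/(3133691 + ((-1 - 1*(-2))*sqrt(-38 + 64))*(-79/3 - 1*(-35))) = -5863043/(3133691 + ((-1 + 2)*sqrt(26))*(-79/3 + 35)) = -5863043/(3133691 + (1*sqrt(26))*(26/3)) = -5863043/(3133691 + sqrt(26)*(26/3)) = -5863043/(3133691 + 26*sqrt(26)/3)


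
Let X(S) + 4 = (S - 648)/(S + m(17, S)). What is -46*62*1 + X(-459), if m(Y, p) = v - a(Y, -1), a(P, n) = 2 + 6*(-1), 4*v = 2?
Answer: -288210/101 ≈ -2853.6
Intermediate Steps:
v = ½ (v = (¼)*2 = ½ ≈ 0.50000)
a(P, n) = -4 (a(P, n) = 2 - 6 = -4)
m(Y, p) = 9/2 (m(Y, p) = ½ - 1*(-4) = ½ + 4 = 9/2)
X(S) = -4 + (-648 + S)/(9/2 + S) (X(S) = -4 + (S - 648)/(S + 9/2) = -4 + (-648 + S)/(9/2 + S))
-46*62*1 + X(-459) = -46*62*1 + 6*(-222 - 1*(-459))/(9 + 2*(-459)) = -2852*1 + 6*(-222 + 459)/(9 - 918) = -2852 + 6*237/(-909) = -2852 + 6*(-1/909)*237 = -2852 - 158/101 = -288210/101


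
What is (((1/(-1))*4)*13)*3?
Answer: -156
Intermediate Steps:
(((1/(-1))*4)*13)*3 = ((-1*1*4)*13)*3 = (-1*4*13)*3 = -4*13*3 = -52*3 = -156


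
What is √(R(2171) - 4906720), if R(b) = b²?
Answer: 11*I*√1599 ≈ 439.86*I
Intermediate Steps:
√(R(2171) - 4906720) = √(2171² - 4906720) = √(4713241 - 4906720) = √(-193479) = 11*I*√1599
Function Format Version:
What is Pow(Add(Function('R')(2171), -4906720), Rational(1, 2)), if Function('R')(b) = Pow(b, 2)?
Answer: Mul(11, I, Pow(1599, Rational(1, 2))) ≈ Mul(439.86, I)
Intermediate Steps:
Pow(Add(Function('R')(2171), -4906720), Rational(1, 2)) = Pow(Add(Pow(2171, 2), -4906720), Rational(1, 2)) = Pow(Add(4713241, -4906720), Rational(1, 2)) = Pow(-193479, Rational(1, 2)) = Mul(11, I, Pow(1599, Rational(1, 2)))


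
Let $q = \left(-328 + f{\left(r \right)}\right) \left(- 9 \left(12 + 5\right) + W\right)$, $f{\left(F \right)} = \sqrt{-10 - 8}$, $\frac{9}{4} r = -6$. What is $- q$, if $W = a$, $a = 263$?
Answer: $36080 - 330 i \sqrt{2} \approx 36080.0 - 466.69 i$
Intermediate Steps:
$r = - \frac{8}{3}$ ($r = \frac{4}{9} \left(-6\right) = - \frac{8}{3} \approx -2.6667$)
$W = 263$
$f{\left(F \right)} = 3 i \sqrt{2}$ ($f{\left(F \right)} = \sqrt{-18} = 3 i \sqrt{2}$)
$q = -36080 + 330 i \sqrt{2}$ ($q = \left(-328 + 3 i \sqrt{2}\right) \left(- 9 \left(12 + 5\right) + 263\right) = \left(-328 + 3 i \sqrt{2}\right) \left(\left(-9\right) 17 + 263\right) = \left(-328 + 3 i \sqrt{2}\right) \left(-153 + 263\right) = \left(-328 + 3 i \sqrt{2}\right) 110 = -36080 + 330 i \sqrt{2} \approx -36080.0 + 466.69 i$)
$- q = - (-36080 + 330 i \sqrt{2}) = 36080 - 330 i \sqrt{2}$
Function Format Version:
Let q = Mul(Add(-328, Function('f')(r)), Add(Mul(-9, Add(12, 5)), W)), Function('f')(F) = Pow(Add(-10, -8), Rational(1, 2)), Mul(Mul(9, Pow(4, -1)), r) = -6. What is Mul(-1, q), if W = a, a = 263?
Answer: Add(36080, Mul(-330, I, Pow(2, Rational(1, 2)))) ≈ Add(36080., Mul(-466.69, I))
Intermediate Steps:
r = Rational(-8, 3) (r = Mul(Rational(4, 9), -6) = Rational(-8, 3) ≈ -2.6667)
W = 263
Function('f')(F) = Mul(3, I, Pow(2, Rational(1, 2))) (Function('f')(F) = Pow(-18, Rational(1, 2)) = Mul(3, I, Pow(2, Rational(1, 2))))
q = Add(-36080, Mul(330, I, Pow(2, Rational(1, 2)))) (q = Mul(Add(-328, Mul(3, I, Pow(2, Rational(1, 2)))), Add(Mul(-9, Add(12, 5)), 263)) = Mul(Add(-328, Mul(3, I, Pow(2, Rational(1, 2)))), Add(Mul(-9, 17), 263)) = Mul(Add(-328, Mul(3, I, Pow(2, Rational(1, 2)))), Add(-153, 263)) = Mul(Add(-328, Mul(3, I, Pow(2, Rational(1, 2)))), 110) = Add(-36080, Mul(330, I, Pow(2, Rational(1, 2)))) ≈ Add(-36080., Mul(466.69, I)))
Mul(-1, q) = Mul(-1, Add(-36080, Mul(330, I, Pow(2, Rational(1, 2))))) = Add(36080, Mul(-330, I, Pow(2, Rational(1, 2))))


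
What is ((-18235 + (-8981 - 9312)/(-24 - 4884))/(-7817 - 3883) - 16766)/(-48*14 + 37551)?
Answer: -962674598513/2117724944400 ≈ -0.45458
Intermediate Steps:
((-18235 + (-8981 - 9312)/(-24 - 4884))/(-7817 - 3883) - 16766)/(-48*14 + 37551) = ((-18235 - 18293/(-4908))/(-11700) - 16766)/(-672 + 37551) = ((-18235 - 18293*(-1/4908))*(-1/11700) - 16766)/36879 = ((-18235 + 18293/4908)*(-1/11700) - 16766)*(1/36879) = (-89479087/4908*(-1/11700) - 16766)*(1/36879) = (89479087/57423600 - 16766)*(1/36879) = -962674598513/57423600*1/36879 = -962674598513/2117724944400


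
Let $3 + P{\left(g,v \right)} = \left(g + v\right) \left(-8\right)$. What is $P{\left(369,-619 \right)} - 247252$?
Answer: $-245255$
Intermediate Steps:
$P{\left(g,v \right)} = -3 - 8 g - 8 v$ ($P{\left(g,v \right)} = -3 + \left(g + v\right) \left(-8\right) = -3 - \left(8 g + 8 v\right) = -3 - 8 g - 8 v$)
$P{\left(369,-619 \right)} - 247252 = \left(-3 - 2952 - -4952\right) - 247252 = \left(-3 - 2952 + 4952\right) - 247252 = 1997 - 247252 = -245255$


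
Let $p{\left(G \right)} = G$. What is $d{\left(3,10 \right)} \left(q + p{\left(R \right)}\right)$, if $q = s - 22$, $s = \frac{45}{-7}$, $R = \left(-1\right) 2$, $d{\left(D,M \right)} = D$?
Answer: $- \frac{639}{7} \approx -91.286$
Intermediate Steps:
$R = -2$
$s = - \frac{45}{7}$ ($s = 45 \left(- \frac{1}{7}\right) = - \frac{45}{7} \approx -6.4286$)
$q = - \frac{199}{7}$ ($q = - \frac{45}{7} - 22 = - \frac{199}{7} \approx -28.429$)
$d{\left(3,10 \right)} \left(q + p{\left(R \right)}\right) = 3 \left(- \frac{199}{7} - 2\right) = 3 \left(- \frac{213}{7}\right) = - \frac{639}{7}$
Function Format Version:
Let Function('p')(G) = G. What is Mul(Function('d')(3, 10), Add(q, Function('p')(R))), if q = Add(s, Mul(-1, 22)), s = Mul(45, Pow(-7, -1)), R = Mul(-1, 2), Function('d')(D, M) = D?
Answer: Rational(-639, 7) ≈ -91.286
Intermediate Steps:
R = -2
s = Rational(-45, 7) (s = Mul(45, Rational(-1, 7)) = Rational(-45, 7) ≈ -6.4286)
q = Rational(-199, 7) (q = Add(Rational(-45, 7), Mul(-1, 22)) = Add(Rational(-45, 7), -22) = Rational(-199, 7) ≈ -28.429)
Mul(Function('d')(3, 10), Add(q, Function('p')(R))) = Mul(3, Add(Rational(-199, 7), -2)) = Mul(3, Rational(-213, 7)) = Rational(-639, 7)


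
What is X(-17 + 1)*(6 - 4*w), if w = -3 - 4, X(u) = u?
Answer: -544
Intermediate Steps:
w = -7
X(-17 + 1)*(6 - 4*w) = (-17 + 1)*(6 - 4*(-7)) = -16*(6 + 28) = -16*34 = -544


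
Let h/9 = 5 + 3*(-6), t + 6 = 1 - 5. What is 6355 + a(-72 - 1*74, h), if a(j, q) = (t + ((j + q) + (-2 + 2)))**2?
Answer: 80884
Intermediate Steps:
t = -10 (t = -6 + (1 - 5) = -6 - 4 = -10)
h = -117 (h = 9*(5 + 3*(-6)) = 9*(5 - 18) = 9*(-13) = -117)
a(j, q) = (-10 + j + q)**2 (a(j, q) = (-10 + ((j + q) + (-2 + 2)))**2 = (-10 + ((j + q) + 0))**2 = (-10 + (j + q))**2 = (-10 + j + q)**2)
6355 + a(-72 - 1*74, h) = 6355 + (-10 + (-72 - 1*74) - 117)**2 = 6355 + (-10 + (-72 - 74) - 117)**2 = 6355 + (-10 - 146 - 117)**2 = 6355 + (-273)**2 = 6355 + 74529 = 80884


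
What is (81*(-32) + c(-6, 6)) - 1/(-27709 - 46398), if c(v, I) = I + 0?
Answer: -191640701/74107 ≈ -2586.0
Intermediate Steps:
c(v, I) = I
(81*(-32) + c(-6, 6)) - 1/(-27709 - 46398) = (81*(-32) + 6) - 1/(-27709 - 46398) = (-2592 + 6) - 1/(-74107) = -2586 - 1*(-1/74107) = -2586 + 1/74107 = -191640701/74107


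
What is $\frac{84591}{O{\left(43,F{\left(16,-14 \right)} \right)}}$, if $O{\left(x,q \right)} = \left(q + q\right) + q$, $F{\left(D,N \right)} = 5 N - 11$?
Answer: $- \frac{3133}{9} \approx -348.11$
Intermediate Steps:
$F{\left(D,N \right)} = -11 + 5 N$
$O{\left(x,q \right)} = 3 q$ ($O{\left(x,q \right)} = 2 q + q = 3 q$)
$\frac{84591}{O{\left(43,F{\left(16,-14 \right)} \right)}} = \frac{84591}{3 \left(-11 + 5 \left(-14\right)\right)} = \frac{84591}{3 \left(-11 - 70\right)} = \frac{84591}{3 \left(-81\right)} = \frac{84591}{-243} = 84591 \left(- \frac{1}{243}\right) = - \frac{3133}{9}$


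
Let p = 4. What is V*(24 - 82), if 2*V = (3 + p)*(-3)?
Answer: 609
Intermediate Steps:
V = -21/2 (V = ((3 + 4)*(-3))/2 = (7*(-3))/2 = (½)*(-21) = -21/2 ≈ -10.500)
V*(24 - 82) = -21*(24 - 82)/2 = -21/2*(-58) = 609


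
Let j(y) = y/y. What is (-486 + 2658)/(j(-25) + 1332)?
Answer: 2172/1333 ≈ 1.6294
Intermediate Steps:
j(y) = 1
(-486 + 2658)/(j(-25) + 1332) = (-486 + 2658)/(1 + 1332) = 2172/1333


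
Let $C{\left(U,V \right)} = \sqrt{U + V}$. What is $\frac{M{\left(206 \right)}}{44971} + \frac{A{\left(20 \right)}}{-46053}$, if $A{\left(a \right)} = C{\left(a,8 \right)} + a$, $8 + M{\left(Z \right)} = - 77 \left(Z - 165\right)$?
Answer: $- \frac{146657165}{2071049463} - \frac{2 \sqrt{7}}{46053} \approx -0.070928$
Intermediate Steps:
$M{\left(Z \right)} = 12697 - 77 Z$ ($M{\left(Z \right)} = -8 - 77 \left(Z - 165\right) = -8 - 77 \left(-165 + Z\right) = -8 - \left(-12705 + 77 Z\right) = 12697 - 77 Z$)
$A{\left(a \right)} = a + \sqrt{8 + a}$ ($A{\left(a \right)} = \sqrt{a + 8} + a = \sqrt{8 + a} + a = a + \sqrt{8 + a}$)
$\frac{M{\left(206 \right)}}{44971} + \frac{A{\left(20 \right)}}{-46053} = \frac{12697 - 15862}{44971} + \frac{20 + \sqrt{8 + 20}}{-46053} = \left(12697 - 15862\right) \frac{1}{44971} + \left(20 + \sqrt{28}\right) \left(- \frac{1}{46053}\right) = \left(-3165\right) \frac{1}{44971} + \left(20 + 2 \sqrt{7}\right) \left(- \frac{1}{46053}\right) = - \frac{3165}{44971} - \left(\frac{20}{46053} + \frac{2 \sqrt{7}}{46053}\right) = - \frac{146657165}{2071049463} - \frac{2 \sqrt{7}}{46053}$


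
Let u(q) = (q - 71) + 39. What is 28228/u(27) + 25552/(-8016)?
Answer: -14150213/2505 ≈ -5648.8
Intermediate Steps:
u(q) = -32 + q (u(q) = (-71 + q) + 39 = -32 + q)
28228/u(27) + 25552/(-8016) = 28228/(-32 + 27) + 25552/(-8016) = 28228/(-5) + 25552*(-1/8016) = 28228*(-⅕) - 1597/501 = -28228/5 - 1597/501 = -14150213/2505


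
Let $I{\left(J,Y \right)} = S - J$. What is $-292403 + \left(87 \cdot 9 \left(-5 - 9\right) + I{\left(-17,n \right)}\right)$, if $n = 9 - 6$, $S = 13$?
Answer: $-303335$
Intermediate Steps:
$n = 3$
$I{\left(J,Y \right)} = 13 - J$
$-292403 + \left(87 \cdot 9 \left(-5 - 9\right) + I{\left(-17,n \right)}\right) = -292403 + \left(87 \cdot 9 \left(-5 - 9\right) + \left(13 - -17\right)\right) = -292403 + \left(87 \cdot 9 \left(-14\right) + \left(13 + 17\right)\right) = -292403 + \left(87 \left(-126\right) + 30\right) = -292403 + \left(-10962 + 30\right) = -292403 - 10932 = -303335$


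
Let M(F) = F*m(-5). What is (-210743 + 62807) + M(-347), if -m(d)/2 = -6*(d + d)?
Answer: -106296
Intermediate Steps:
m(d) = 24*d (m(d) = -(-12)*(d + d) = -(-12)*2*d = -(-24)*d = 24*d)
M(F) = -120*F (M(F) = F*(24*(-5)) = F*(-120) = -120*F)
(-210743 + 62807) + M(-347) = (-210743 + 62807) - 120*(-347) = -147936 + 41640 = -106296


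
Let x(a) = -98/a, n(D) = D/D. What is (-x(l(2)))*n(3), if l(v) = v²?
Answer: 49/2 ≈ 24.500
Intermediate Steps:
n(D) = 1
(-x(l(2)))*n(3) = -(-98)/(2²)*1 = -(-98)/4*1 = -1*(-49/2)*1 = (49/2)*1 = 49/2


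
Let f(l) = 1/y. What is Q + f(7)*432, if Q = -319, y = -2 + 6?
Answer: -211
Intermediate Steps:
y = 4
f(l) = 1/4
Q + f(7)*432 = -319 + (1/4)*432 = -319 + 108 = -211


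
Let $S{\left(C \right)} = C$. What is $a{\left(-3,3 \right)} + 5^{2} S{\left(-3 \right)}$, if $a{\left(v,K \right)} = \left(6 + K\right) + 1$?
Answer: $-65$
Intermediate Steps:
$a{\left(v,K \right)} = 7 + K$
$a{\left(-3,3 \right)} + 5^{2} S{\left(-3 \right)} = \left(7 + 3\right) + 5^{2} \left(-3\right) = 10 + 25 \left(-3\right) = 10 - 75 = -65$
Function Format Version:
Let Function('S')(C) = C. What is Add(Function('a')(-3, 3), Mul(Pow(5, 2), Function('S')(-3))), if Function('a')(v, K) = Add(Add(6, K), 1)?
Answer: -65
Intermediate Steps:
Function('a')(v, K) = Add(7, K)
Add(Function('a')(-3, 3), Mul(Pow(5, 2), Function('S')(-3))) = Add(Add(7, 3), Mul(Pow(5, 2), -3)) = Add(10, Mul(25, -3)) = Add(10, -75) = -65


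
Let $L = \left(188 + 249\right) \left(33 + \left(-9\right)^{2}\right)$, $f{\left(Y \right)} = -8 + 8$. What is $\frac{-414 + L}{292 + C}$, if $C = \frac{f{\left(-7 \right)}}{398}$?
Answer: $\frac{12351}{73} \approx 169.19$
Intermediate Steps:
$f{\left(Y \right)} = 0$
$L = 49818$ ($L = 437 \left(33 + 81\right) = 437 \cdot 114 = 49818$)
$C = 0$ ($C = \frac{0}{398} = 0 \cdot \frac{1}{398} = 0$)
$\frac{-414 + L}{292 + C} = \frac{-414 + 49818}{292 + 0} = \frac{49404}{292} = 49404 \cdot \frac{1}{292} = \frac{12351}{73}$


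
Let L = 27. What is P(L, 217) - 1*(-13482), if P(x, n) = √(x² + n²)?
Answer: 13482 + √47818 ≈ 13701.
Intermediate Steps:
P(x, n) = √(n² + x²)
P(L, 217) - 1*(-13482) = √(217² + 27²) - 1*(-13482) = √(47089 + 729) + 13482 = √47818 + 13482 = 13482 + √47818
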